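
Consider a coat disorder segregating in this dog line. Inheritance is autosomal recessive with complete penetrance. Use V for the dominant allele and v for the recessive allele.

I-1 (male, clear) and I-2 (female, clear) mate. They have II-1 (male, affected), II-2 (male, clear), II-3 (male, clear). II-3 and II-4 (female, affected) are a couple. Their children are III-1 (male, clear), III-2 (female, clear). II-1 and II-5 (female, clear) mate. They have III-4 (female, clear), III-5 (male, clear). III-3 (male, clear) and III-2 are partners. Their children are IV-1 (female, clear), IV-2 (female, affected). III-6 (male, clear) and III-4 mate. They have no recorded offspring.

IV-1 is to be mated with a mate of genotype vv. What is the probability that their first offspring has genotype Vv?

2/3

III-3 is clear so carries V and passed v to IV-2 (vv), so III-3 is Vv.
III-2 is clear so carries V and received v from II-4 (vv), so III-2 is Vv.
IV-1 is a clear offspring of III-3 (Vv) × III-2 (Vv), whose cross gives 1/4 VV : 1/2 Vv : 1/4 vv; conditioning on being clear, IV-1 is VV with probability 1/3, Vv with probability 2/3.
Summing over parental genotype combinations, P(offspring has genotype Vv) = 1/3·1 + 2/3·1/2 = 2/3.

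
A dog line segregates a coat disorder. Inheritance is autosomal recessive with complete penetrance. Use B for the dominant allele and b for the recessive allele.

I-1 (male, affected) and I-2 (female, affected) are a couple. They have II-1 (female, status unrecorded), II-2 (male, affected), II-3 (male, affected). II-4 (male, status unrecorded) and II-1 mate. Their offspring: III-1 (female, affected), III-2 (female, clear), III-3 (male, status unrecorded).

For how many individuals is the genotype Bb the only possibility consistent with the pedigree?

Obligate heterozygotes: II-4 passed B to III-2 (Bb, whose b came from II-1) and passed b to III-1 (bb), so II-4 is Bb; III-2 is clear so carries B and received b from II-1 (bb), so III-2 is Bb.
Every other individual is either homozygous by phenotype or has at least one consistent homozygous assignment, so the count is 2.

2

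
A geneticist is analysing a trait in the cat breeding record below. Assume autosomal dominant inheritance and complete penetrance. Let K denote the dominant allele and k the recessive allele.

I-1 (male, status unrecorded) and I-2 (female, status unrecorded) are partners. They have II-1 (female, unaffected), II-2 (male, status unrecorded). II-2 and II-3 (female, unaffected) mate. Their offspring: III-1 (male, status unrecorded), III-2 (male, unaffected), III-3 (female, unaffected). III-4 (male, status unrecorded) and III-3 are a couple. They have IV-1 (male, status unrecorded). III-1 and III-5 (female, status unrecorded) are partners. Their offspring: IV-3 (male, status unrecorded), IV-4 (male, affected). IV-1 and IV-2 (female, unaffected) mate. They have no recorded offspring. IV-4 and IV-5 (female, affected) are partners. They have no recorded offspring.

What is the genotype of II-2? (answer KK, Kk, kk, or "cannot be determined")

II-2's phenotype is unrecorded, and no parent or child forces a single allele at both positions; consistent genotype assignments exist with II-2 as Kk or kk.

cannot be determined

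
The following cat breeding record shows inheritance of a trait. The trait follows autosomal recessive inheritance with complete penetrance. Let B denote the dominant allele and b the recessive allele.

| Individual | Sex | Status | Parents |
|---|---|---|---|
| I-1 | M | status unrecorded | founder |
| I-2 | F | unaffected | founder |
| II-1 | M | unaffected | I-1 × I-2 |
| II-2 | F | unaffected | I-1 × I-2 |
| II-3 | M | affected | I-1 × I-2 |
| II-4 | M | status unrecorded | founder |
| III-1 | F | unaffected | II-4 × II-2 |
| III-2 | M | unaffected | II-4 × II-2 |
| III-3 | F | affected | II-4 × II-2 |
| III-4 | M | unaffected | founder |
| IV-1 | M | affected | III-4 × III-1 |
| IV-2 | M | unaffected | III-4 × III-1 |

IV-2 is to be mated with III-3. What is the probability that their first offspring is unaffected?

2/3

III-4 is unaffected so carries B and passed b to IV-1 (bb), so III-4 is Bb.
III-1 is unaffected so carries B and passed b to IV-1 (bb), so III-1 is Bb.
IV-2 is an unaffected offspring of III-4 (Bb) × III-1 (Bb), whose cross gives 1/4 BB : 1/2 Bb : 1/4 bb; conditioning on being unaffected, IV-2 is BB with probability 1/3, Bb with probability 2/3.
III-3 is affected, so III-3 is bb.
Summing over parental genotype combinations, P(offspring is unaffected) = 1/3·1 + 2/3·1/2 = 2/3.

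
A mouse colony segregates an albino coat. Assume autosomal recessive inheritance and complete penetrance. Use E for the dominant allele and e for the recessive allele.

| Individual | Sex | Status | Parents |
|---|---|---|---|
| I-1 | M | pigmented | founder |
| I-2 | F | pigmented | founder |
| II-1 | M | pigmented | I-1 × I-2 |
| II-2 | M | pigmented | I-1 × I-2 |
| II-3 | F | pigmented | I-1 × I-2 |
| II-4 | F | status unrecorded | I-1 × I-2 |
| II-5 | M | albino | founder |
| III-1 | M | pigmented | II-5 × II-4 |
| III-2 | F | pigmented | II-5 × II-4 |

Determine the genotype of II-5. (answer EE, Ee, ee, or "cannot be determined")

II-5 is albino, so II-5 is ee.

ee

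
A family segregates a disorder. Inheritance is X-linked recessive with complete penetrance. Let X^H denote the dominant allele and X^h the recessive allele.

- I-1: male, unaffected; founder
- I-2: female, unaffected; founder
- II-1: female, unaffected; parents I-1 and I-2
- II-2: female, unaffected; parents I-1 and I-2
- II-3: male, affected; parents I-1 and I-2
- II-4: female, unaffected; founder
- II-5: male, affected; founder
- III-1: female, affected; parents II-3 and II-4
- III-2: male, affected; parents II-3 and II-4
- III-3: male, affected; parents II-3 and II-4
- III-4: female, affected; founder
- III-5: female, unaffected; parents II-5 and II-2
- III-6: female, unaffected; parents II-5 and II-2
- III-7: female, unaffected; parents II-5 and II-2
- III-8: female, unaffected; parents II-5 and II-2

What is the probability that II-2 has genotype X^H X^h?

1/17

I-1 is unaffected, so I-1 is X^H Y.
I-2 is unaffected so carries H and passed h to II-3 (X^h Y), so I-2 is X^H X^h.
Their cross gives offspring ratios 1/2 X^H X^H : 1/2 X^H X^h. Conditioning on II-2 being unaffected, P(X^H X^h) = 1/2 / 1 = 1/2 before taking II-2's own offspring into account.
II-5 is affected, so II-5 is X^h Y.
Now use II-2's offspring. Probability of each recorded status — unaffected daughter III-5: 1/2 if II-2 is X^H X^h, 1 if X^H X^H; unaffected daughter III-6: 1/2 if II-2 is X^H X^h, 1 if X^H X^H; unaffected daughter III-7: 1/2 if II-2 is X^H X^h, 1 if X^H X^H; unaffected daughter III-8: 1/2 if II-2 is X^H X^h, 1 if X^H X^H.
Bayes: P(X^H X^h) = 1/2·1/16 / (1/2·1/16 + 1/2·1) = 1/17.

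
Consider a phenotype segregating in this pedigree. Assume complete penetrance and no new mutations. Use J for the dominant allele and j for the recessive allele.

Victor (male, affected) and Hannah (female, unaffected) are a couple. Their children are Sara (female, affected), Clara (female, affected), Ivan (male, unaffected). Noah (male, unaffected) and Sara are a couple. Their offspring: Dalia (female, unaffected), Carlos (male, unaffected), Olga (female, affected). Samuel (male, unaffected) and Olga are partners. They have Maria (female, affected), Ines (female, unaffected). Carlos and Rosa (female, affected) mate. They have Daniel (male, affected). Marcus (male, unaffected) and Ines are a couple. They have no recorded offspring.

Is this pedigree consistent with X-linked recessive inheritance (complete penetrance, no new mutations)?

No

Under X-linked recessive, Carlos (unaffected, male) cannot arise from Noah (unaffected) × Sara (affected).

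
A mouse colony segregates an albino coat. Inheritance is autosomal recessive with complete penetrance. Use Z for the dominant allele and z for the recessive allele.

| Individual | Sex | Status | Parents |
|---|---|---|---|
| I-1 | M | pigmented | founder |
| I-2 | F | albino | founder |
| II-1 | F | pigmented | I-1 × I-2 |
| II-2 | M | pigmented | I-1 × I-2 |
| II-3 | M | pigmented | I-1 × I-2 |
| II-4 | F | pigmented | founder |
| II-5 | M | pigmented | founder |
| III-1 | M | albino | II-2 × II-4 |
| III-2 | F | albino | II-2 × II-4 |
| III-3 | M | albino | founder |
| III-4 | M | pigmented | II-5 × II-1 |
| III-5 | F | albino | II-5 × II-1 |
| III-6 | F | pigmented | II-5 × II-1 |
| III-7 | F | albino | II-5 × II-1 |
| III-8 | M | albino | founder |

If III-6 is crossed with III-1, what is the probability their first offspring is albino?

II-5 is pigmented so carries Z and passed z to III-5 (zz), so II-5 is Zz.
II-1 is pigmented so carries Z and received z from I-2 (zz), so II-1 is Zz.
III-6 is a pigmented offspring of II-5 (Zz) × II-1 (Zz), whose cross gives 1/4 ZZ : 1/2 Zz : 1/4 zz; conditioning on being pigmented, III-6 is ZZ with probability 1/3, Zz with probability 2/3.
III-1 is albino, so III-1 is zz.
Summing over parental genotype combinations, P(offspring is albino) = 2/3·1/2 = 1/3.

1/3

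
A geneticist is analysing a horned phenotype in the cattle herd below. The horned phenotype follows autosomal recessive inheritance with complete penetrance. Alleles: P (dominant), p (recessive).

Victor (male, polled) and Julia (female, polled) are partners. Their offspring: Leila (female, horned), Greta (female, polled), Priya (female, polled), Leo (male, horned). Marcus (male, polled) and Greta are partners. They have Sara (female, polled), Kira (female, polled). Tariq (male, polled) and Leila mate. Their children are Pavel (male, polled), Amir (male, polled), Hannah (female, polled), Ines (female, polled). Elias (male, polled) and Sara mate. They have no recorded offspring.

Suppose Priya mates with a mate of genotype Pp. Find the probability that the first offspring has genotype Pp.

1/2

Victor is polled so carries P and passed p to Leila (pp), so Victor is Pp.
Julia is polled so carries P and passed p to Leila (pp), so Julia is Pp.
Priya is a polled offspring of Victor (Pp) × Julia (Pp), whose cross gives 1/4 PP : 1/2 Pp : 1/4 pp; conditioning on being polled, Priya is PP with probability 1/3, Pp with probability 2/3.
Summing over parental genotype combinations, P(offspring has genotype Pp) = 1/3·1/2 + 2/3·1/2 = 1/2.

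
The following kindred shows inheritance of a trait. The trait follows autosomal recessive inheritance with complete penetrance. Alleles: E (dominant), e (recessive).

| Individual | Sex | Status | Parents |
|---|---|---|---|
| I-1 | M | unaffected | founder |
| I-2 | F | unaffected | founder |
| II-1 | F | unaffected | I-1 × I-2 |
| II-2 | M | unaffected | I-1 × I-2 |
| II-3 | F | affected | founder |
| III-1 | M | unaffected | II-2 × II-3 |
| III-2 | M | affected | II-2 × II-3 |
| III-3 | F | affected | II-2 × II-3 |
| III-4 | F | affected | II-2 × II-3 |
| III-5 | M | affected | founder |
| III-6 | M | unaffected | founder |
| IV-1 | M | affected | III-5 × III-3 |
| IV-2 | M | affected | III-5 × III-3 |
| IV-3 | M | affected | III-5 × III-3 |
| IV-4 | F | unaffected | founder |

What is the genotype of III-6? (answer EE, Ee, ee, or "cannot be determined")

III-6's phenotype allows EE or Ee, and no parent or child forces a single allele at both positions; consistent genotype assignments exist with III-6 as EE or Ee.

cannot be determined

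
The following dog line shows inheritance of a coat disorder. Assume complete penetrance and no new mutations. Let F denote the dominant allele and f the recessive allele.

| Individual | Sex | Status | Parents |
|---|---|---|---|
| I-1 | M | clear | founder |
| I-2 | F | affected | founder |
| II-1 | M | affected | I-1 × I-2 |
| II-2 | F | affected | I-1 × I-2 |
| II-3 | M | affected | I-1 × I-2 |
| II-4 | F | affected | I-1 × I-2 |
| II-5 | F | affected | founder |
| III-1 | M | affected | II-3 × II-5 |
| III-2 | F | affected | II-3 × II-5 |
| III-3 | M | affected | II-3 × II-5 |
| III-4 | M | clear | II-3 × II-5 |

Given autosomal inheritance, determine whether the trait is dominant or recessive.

dominant

II-3 and II-5 are both affected yet have a clear child III-4. Under a recessive model two affected parents are homozygous and every child would be affected, so the trait cannot be recessive.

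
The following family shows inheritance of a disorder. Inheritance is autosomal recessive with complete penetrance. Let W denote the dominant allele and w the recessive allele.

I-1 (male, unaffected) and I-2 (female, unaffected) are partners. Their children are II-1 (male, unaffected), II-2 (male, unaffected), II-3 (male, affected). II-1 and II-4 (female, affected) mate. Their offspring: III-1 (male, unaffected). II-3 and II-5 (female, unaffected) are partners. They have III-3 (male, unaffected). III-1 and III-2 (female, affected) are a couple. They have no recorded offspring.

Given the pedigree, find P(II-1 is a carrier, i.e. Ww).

I-1 is unaffected so carries W and passed w to II-3 (ww), so I-1 is Ww.
I-2 is unaffected so carries W and passed w to II-3 (ww), so I-2 is Ww.
Their cross gives offspring ratios 1/4 WW : 1/2 Ww : 1/4 ww. Conditioning on II-1 being unaffected, P(Ww) = 1/2 / 3/4 = 2/3 before taking II-1's own offspring into account.
II-4 is affected, so II-4 is ww.
Now use II-1's offspring. Probability of each recorded status — unaffected son III-1: 1/2 if II-1 is Ww, 1 if WW.
Bayes: P(Ww) = 2/3·1/2 / (2/3·1/2 + 1/3·1) = 1/2.

1/2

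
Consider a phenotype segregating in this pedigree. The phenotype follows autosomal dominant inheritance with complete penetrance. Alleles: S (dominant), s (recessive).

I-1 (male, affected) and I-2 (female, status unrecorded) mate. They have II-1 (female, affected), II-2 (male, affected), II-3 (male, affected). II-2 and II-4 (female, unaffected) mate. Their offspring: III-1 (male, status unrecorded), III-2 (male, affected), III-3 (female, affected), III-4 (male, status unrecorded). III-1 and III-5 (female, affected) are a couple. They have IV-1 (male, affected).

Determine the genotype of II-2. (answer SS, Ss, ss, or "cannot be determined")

II-2's phenotype allows SS or Ss, and no parent or child forces a single allele at both positions; consistent genotype assignments exist with II-2 as SS or Ss.

cannot be determined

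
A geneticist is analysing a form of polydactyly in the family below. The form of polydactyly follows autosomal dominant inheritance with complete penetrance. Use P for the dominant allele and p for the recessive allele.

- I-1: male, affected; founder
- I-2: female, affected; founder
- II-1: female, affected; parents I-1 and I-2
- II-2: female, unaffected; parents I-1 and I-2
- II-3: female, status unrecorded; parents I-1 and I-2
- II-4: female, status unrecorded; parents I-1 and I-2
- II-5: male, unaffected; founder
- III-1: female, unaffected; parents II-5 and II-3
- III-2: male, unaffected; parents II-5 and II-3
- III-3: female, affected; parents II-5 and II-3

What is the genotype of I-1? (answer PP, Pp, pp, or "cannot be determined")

Pp

From phenotype alone, I-1 is PP or Pp.
I-1 is affected so carries P and passed p to II-2 (pp), so I-1 is Pp.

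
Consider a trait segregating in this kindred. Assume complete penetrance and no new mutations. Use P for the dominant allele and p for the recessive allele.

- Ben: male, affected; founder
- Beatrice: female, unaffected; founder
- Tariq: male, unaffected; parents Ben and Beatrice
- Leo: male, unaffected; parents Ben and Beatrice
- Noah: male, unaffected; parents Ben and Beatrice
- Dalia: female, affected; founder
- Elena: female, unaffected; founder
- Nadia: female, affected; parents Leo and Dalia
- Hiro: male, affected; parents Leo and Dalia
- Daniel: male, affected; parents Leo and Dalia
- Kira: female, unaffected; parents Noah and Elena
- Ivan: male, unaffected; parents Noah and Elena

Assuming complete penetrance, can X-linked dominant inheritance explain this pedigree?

A consistent assignment under X-linked dominant exists: Ben X^P Y, Beatrice X^p X^p, Tariq X^p Y, Leo X^p Y, Noah X^p Y, Dalia X^P X^P, Elena X^p X^p, Nadia X^P X^p, Hiro X^P Y, Daniel X^P Y, Kira X^p X^p, Ivan X^p Y.
In this assignment every recorded phenotype matches its genotype and every non-founder's genotype is obtainable from its parents' genotypes, so the pedigree is consistent.

Yes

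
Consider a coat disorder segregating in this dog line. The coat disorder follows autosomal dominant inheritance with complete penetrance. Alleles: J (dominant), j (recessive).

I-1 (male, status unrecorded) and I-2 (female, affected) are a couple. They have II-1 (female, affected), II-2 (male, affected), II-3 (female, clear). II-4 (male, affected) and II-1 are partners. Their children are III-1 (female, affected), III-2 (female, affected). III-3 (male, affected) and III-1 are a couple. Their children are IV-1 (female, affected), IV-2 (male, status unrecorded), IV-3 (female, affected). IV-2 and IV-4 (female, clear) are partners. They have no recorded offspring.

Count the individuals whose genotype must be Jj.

1

Obligate heterozygotes: I-2 is affected so carries J and passed j to II-3 (jj), so I-2 is Jj.
Every other individual is either homozygous by phenotype or has at least one consistent homozygous assignment, so the count is 1.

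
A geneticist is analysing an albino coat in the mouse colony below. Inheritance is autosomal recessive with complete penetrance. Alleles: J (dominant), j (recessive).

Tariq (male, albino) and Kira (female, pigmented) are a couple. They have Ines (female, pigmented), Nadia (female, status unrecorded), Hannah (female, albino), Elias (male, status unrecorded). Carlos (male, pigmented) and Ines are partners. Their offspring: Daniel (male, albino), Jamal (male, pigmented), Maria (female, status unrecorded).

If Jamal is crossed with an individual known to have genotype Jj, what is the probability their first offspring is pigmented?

5/6

Carlos is pigmented so carries J and passed j to Daniel (jj), so Carlos is Jj.
Ines is pigmented so carries J and received j from Tariq (jj), so Ines is Jj.
Jamal is a pigmented offspring of Carlos (Jj) × Ines (Jj), whose cross gives 1/4 JJ : 1/2 Jj : 1/4 jj; conditioning on being pigmented, Jamal is JJ with probability 1/3, Jj with probability 2/3.
Summing over parental genotype combinations, P(offspring is pigmented) = 1/3·1 + 2/3·3/4 = 5/6.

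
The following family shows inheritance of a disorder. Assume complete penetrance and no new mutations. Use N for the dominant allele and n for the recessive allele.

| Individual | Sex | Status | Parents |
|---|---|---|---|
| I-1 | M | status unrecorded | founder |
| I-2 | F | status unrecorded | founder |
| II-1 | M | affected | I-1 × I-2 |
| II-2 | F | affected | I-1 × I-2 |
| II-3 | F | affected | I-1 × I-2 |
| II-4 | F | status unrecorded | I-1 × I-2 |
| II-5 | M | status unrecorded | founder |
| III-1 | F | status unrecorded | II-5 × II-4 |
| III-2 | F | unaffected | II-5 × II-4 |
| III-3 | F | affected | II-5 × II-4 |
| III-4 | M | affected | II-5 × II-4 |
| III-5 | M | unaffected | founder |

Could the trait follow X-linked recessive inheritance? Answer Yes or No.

A consistent assignment under X-linked recessive exists: I-1 X^n Y, I-2 X^N X^n, II-1 X^n Y, II-2 X^n X^n, II-3 X^n X^n, II-4 X^N X^n, II-5 X^n Y, III-1 X^N X^n, III-2 X^N X^n, III-3 X^n X^n, III-4 X^n Y, III-5 X^N Y.
In this assignment every recorded phenotype matches its genotype and every non-founder's genotype is obtainable from its parents' genotypes, so the pedigree is consistent.

Yes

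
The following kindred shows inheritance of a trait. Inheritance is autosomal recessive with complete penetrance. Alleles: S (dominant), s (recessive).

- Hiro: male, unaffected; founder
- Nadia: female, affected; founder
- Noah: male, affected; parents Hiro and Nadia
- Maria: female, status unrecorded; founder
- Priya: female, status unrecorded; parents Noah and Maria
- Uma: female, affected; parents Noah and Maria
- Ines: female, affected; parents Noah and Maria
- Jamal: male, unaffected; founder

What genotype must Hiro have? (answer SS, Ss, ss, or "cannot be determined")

From phenotype alone, Hiro is SS or Ss.
Hiro is unaffected so carries S and passed s to Noah (ss), so Hiro is Ss.

Ss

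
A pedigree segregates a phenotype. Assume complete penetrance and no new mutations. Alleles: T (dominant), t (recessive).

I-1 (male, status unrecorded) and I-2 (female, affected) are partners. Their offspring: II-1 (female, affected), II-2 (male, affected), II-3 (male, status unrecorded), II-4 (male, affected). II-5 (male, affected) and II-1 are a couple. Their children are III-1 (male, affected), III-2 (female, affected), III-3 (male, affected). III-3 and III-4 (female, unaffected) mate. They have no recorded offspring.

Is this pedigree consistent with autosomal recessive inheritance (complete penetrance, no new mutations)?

A consistent assignment under autosomal recessive exists: I-1 Tt, I-2 tt, II-1 tt, II-2 tt, II-3 Tt, II-4 tt, II-5 tt, III-1 tt, III-2 tt, III-3 tt, III-4 TT.
In this assignment every recorded phenotype matches its genotype and every non-founder's genotype is obtainable from its parents' genotypes, so the pedigree is consistent.

Yes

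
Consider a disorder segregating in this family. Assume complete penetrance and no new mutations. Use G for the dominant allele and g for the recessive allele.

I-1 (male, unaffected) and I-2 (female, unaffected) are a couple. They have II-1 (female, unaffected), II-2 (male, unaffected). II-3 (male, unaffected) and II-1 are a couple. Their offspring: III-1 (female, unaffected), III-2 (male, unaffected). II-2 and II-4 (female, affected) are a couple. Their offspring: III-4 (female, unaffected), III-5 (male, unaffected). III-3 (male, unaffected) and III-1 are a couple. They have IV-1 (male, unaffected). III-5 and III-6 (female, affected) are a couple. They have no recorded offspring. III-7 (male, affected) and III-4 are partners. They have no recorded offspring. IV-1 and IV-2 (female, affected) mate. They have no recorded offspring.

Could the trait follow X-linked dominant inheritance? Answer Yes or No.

A consistent assignment under X-linked dominant exists: I-1 X^g Y, I-2 X^g X^g, II-1 X^g X^g, II-2 X^g Y, II-3 X^g Y, II-4 X^G X^g, III-1 X^g X^g, III-2 X^g Y, III-3 X^g Y, III-4 X^g X^g, III-5 X^g Y, III-6 X^G X^G, III-7 X^G Y, IV-1 X^g Y, IV-2 X^G X^G.
In this assignment every recorded phenotype matches its genotype and every non-founder's genotype is obtainable from its parents' genotypes, so the pedigree is consistent.

Yes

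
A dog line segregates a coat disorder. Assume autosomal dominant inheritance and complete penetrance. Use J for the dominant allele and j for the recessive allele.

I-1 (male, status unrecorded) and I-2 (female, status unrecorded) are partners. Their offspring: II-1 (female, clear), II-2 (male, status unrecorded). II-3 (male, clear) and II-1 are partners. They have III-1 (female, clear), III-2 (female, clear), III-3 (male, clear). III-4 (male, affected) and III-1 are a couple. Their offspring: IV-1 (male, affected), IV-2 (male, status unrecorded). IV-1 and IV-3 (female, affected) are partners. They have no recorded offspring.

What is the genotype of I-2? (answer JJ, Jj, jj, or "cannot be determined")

cannot be determined

I-2's phenotype is unrecorded, and no parent or child forces a single allele at both positions; consistent genotype assignments exist with I-2 as Jj or jj.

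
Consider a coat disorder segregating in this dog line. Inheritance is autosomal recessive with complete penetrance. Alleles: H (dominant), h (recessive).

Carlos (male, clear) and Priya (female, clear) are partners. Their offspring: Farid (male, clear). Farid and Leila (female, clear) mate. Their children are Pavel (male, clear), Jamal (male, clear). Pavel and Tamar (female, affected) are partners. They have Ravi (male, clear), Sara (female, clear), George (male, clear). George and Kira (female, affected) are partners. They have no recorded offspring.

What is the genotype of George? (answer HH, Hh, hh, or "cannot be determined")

Hh

From phenotype alone, George is HH or Hh.
George is clear so carries H and received h from Tamar (hh), so George is Hh.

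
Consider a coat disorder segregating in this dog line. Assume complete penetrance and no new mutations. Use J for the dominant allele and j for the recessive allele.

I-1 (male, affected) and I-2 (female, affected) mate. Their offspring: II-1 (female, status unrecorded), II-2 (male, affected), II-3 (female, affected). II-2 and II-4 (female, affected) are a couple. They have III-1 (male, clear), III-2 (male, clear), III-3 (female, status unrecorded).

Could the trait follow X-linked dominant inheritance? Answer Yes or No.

Yes

A consistent assignment under X-linked dominant exists: I-1 X^J Y, I-2 X^J X^J, II-1 X^J X^J, II-2 X^J Y, II-3 X^J X^J, II-4 X^J X^j, III-1 X^j Y, III-2 X^j Y, III-3 X^J X^J.
In this assignment every recorded phenotype matches its genotype and every non-founder's genotype is obtainable from its parents' genotypes, so the pedigree is consistent.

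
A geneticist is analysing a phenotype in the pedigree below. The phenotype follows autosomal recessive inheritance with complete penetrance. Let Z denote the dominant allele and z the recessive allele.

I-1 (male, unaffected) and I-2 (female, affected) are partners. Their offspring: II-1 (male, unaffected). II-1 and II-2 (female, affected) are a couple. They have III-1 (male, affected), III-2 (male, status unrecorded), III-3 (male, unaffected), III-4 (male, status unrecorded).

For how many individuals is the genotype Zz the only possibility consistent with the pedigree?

Obligate heterozygotes: II-1 is unaffected so carries Z and received z from I-2 (zz), so II-1 is Zz; III-3 is unaffected so carries Z and received z from II-2 (zz), so III-3 is Zz.
Every other individual is either homozygous by phenotype or has at least one consistent homozygous assignment, so the count is 2.

2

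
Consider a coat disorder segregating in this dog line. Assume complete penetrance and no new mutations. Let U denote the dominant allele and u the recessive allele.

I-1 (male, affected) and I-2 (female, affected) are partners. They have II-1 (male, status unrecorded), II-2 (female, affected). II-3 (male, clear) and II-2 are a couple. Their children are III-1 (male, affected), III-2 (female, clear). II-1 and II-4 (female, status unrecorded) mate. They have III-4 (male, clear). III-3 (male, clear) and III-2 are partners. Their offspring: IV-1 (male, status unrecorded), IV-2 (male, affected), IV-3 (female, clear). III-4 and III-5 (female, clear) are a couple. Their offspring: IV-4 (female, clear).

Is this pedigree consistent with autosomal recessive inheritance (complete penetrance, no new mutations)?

Yes

A consistent assignment under autosomal recessive exists: I-1 uu, I-2 uu, II-1 uu, II-2 uu, II-3 Uu, II-4 UU, III-1 uu, III-2 Uu, III-3 Uu, III-4 Uu, III-5 UU, IV-1 UU, IV-2 uu, IV-3 UU, IV-4 UU.
In this assignment every recorded phenotype matches its genotype and every non-founder's genotype is obtainable from its parents' genotypes, so the pedigree is consistent.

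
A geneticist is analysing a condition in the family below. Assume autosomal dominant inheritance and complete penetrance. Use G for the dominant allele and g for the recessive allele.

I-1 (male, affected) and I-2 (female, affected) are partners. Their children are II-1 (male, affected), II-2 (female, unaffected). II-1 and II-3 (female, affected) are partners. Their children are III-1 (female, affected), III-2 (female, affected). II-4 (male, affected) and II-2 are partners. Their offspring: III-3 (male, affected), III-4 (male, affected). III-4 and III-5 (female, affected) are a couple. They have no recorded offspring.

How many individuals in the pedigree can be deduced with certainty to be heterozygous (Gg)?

Obligate heterozygotes: I-1 is affected so carries G and passed g to II-2 (gg), so I-1 is Gg; I-2 is affected so carries G and passed g to II-2 (gg), so I-2 is Gg; III-3 is affected so carries G and received g from II-2 (gg), so III-3 is Gg; III-4 is affected so carries G and received g from II-2 (gg), so III-4 is Gg.
Every other individual is either homozygous by phenotype or has at least one consistent homozygous assignment, so the count is 4.

4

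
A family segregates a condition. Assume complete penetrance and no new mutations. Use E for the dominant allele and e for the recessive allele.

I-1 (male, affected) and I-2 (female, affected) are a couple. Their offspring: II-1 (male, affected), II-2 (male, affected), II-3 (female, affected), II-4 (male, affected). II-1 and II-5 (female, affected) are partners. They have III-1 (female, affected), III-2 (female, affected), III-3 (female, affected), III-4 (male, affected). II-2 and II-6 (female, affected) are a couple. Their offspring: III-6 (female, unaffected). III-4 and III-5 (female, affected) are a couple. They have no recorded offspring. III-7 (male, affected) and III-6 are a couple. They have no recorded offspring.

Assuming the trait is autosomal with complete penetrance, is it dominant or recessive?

II-2 and II-6 are both affected yet have an unaffected child III-6. Under a recessive model two affected parents are homozygous and every child would be affected, so the trait cannot be recessive.

dominant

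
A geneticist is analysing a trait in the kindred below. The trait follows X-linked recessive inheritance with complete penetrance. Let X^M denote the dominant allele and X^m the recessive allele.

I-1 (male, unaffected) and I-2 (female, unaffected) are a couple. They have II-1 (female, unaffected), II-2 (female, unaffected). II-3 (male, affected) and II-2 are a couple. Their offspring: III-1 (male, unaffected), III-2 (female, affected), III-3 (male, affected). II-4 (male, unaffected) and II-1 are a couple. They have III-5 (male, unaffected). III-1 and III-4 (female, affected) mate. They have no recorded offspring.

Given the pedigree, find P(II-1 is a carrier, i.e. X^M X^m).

1/3

I-1 is unaffected, so I-1 is X^M Y.
I-2 is unaffected so carries M and passed m to II-2 (X^M X^m, whose M came from I-1), so I-2 is X^M X^m.
Their cross gives offspring ratios 1/2 X^M X^M : 1/2 X^M X^m. Conditioning on II-1 being unaffected, P(X^M X^m) = 1/2 / 1 = 1/2 before taking II-1's own offspring into account.
II-4 is unaffected, so II-4 is X^M Y.
Now use II-1's offspring. Probability of each recorded status — unaffected son III-5: 1/2 if II-1 is X^M X^m, 1 if X^M X^M.
Bayes: P(X^M X^m) = 1/2·1/2 / (1/2·1/2 + 1/2·1) = 1/3.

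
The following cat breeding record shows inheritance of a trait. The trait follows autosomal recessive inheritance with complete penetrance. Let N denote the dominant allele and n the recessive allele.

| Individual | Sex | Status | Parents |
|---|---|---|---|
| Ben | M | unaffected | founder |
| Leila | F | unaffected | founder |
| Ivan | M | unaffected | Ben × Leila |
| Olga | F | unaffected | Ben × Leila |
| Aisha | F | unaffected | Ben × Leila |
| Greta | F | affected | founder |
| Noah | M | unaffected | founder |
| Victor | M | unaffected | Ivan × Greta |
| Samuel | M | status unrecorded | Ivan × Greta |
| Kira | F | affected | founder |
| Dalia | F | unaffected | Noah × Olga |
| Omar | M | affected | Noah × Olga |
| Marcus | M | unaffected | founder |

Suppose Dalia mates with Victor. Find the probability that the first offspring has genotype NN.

Noah is unaffected so carries N and passed n to Omar (nn), so Noah is Nn.
Olga is unaffected so carries N and passed n to Omar (nn), so Olga is Nn.
Dalia is an unaffected offspring of Noah (Nn) × Olga (Nn), whose cross gives 1/4 NN : 1/2 Nn : 1/4 nn; conditioning on being unaffected, Dalia is NN with probability 1/3, Nn with probability 2/3.
Victor is unaffected so carries N and received n from Greta (nn), so Victor is Nn.
Summing over parental genotype combinations, P(offspring has genotype NN) = 1/3·1/2 + 2/3·1/4 = 1/3.

1/3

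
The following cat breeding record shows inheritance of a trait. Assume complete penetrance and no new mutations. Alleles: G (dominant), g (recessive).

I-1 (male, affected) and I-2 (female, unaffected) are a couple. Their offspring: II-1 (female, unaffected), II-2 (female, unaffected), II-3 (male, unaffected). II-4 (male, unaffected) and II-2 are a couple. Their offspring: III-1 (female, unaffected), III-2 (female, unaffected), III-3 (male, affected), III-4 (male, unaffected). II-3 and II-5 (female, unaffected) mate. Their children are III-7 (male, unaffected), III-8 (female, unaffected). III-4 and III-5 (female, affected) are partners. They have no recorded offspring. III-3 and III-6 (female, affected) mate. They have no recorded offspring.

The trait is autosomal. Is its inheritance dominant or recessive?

II-4 and II-2 are both unaffected yet have an affected child III-3. Under dominance, an affected child requires at least one affected parent, so the trait cannot be dominant.

recessive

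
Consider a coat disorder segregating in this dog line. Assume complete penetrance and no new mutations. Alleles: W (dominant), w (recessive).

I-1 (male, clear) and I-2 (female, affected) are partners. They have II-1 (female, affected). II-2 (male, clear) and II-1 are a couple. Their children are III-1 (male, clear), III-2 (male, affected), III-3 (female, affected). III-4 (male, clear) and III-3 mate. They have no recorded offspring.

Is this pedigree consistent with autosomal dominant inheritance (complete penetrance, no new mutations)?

Yes

A consistent assignment under autosomal dominant exists: I-1 ww, I-2 WW, II-1 Ww, II-2 ww, III-1 ww, III-2 Ww, III-3 Ww, III-4 ww.
In this assignment every recorded phenotype matches its genotype and every non-founder's genotype is obtainable from its parents' genotypes, so the pedigree is consistent.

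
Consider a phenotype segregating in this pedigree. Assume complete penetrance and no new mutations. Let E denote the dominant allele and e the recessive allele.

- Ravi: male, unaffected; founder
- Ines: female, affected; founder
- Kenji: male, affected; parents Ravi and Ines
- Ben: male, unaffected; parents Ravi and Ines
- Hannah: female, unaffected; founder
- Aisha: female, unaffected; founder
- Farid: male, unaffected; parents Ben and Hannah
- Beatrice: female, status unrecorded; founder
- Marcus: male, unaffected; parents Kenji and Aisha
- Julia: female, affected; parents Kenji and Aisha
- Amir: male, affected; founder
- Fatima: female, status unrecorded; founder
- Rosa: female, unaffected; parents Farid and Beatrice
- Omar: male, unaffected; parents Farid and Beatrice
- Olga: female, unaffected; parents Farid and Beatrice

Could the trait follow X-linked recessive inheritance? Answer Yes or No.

Under X-linked recessive, Ben (unaffected, male) cannot arise from Ravi (unaffected) × Ines (affected).

No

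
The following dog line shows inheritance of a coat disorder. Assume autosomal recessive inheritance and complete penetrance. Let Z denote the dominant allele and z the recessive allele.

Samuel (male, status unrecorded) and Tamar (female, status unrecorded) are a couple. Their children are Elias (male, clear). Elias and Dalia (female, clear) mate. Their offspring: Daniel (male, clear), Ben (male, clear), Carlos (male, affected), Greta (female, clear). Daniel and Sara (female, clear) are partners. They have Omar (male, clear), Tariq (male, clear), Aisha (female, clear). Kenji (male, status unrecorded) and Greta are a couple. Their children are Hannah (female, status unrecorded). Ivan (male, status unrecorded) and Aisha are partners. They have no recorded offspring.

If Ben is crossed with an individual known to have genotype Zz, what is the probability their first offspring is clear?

Elias is clear so carries Z and passed z to Carlos (zz), so Elias is Zz.
Dalia is clear so carries Z and passed z to Carlos (zz), so Dalia is Zz.
Ben is a clear offspring of Elias (Zz) × Dalia (Zz), whose cross gives 1/4 ZZ : 1/2 Zz : 1/4 zz; conditioning on being clear, Ben is ZZ with probability 1/3, Zz with probability 2/3.
Summing over parental genotype combinations, P(offspring is clear) = 1/3·1 + 2/3·3/4 = 5/6.

5/6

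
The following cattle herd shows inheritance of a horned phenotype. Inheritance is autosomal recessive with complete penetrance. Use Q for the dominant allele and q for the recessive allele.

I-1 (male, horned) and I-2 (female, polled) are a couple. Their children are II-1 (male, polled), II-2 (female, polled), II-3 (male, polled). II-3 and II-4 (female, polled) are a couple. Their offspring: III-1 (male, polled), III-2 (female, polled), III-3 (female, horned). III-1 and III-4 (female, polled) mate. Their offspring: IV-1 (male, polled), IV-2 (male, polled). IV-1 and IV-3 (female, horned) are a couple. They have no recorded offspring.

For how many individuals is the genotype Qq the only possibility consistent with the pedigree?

4

Obligate heterozygotes: II-1 is polled so carries Q and received q from I-1 (qq), so II-1 is Qq; II-2 is polled so carries Q and received q from I-1 (qq), so II-2 is Qq; II-3 is polled so carries Q and received q from I-1 (qq), so II-3 is Qq; II-4 is polled so carries Q and passed q to III-3 (qq), so II-4 is Qq.
Every other individual is either homozygous by phenotype or has at least one consistent homozygous assignment, so the count is 4.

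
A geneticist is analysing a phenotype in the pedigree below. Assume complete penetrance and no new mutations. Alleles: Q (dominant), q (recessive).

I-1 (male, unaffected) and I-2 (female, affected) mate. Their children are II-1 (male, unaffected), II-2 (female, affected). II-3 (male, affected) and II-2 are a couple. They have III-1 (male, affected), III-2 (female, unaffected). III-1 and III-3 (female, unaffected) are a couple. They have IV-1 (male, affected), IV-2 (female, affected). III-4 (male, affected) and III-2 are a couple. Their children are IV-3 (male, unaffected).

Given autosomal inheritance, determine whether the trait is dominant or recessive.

II-3 and II-2 are both affected yet have an unaffected child III-2. Under a recessive model two affected parents are homozygous and every child would be affected, so the trait cannot be recessive.

dominant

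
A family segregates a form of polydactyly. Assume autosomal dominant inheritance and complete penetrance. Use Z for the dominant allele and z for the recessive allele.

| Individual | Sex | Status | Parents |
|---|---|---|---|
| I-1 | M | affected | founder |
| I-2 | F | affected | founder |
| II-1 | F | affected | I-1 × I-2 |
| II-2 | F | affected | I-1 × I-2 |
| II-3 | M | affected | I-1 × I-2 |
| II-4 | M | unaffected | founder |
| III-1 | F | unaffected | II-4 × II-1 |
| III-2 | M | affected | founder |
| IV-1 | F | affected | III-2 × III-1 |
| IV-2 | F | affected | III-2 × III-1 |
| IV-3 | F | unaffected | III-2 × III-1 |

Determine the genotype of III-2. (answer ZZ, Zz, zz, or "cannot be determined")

From phenotype alone, III-2 is ZZ or Zz.
III-2 is affected so carries Z and passed z to IV-3 (zz), so III-2 is Zz.

Zz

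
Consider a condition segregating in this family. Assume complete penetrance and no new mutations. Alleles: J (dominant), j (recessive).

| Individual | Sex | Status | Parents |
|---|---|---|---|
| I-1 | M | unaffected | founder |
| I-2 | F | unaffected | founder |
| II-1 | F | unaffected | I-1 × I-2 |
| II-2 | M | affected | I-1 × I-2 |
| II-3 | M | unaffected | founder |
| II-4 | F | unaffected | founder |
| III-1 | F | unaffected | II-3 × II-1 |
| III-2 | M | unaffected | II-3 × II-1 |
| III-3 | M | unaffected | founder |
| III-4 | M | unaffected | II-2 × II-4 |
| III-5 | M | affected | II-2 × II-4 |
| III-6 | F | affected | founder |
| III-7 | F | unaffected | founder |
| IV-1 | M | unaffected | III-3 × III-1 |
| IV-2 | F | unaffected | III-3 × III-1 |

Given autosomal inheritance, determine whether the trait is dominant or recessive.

I-1 and I-2 are both unaffected yet have an affected child II-2. Under dominance, an affected child requires at least one affected parent, so the trait cannot be dominant.

recessive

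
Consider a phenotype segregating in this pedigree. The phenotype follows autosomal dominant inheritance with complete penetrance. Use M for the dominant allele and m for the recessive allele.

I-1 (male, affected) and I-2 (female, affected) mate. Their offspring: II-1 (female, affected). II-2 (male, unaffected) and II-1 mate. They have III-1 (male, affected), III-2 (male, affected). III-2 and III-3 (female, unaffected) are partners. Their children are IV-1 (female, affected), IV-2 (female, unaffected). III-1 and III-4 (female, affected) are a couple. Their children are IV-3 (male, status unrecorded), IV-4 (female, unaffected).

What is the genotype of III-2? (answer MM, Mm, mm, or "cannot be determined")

From phenotype alone, III-2 is MM or Mm.
III-2 is affected so carries M and received m from II-2 (mm), so III-2 is Mm.

Mm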